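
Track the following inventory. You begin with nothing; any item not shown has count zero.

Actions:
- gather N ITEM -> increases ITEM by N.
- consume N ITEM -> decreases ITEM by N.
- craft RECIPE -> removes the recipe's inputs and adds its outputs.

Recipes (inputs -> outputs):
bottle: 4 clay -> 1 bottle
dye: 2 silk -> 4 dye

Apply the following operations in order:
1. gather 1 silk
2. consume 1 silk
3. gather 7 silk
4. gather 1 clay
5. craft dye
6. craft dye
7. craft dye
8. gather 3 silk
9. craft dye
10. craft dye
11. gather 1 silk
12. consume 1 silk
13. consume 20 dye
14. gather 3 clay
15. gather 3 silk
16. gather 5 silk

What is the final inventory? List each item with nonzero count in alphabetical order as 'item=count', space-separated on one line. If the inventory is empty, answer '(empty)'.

After 1 (gather 1 silk): silk=1
After 2 (consume 1 silk): (empty)
After 3 (gather 7 silk): silk=7
After 4 (gather 1 clay): clay=1 silk=7
After 5 (craft dye): clay=1 dye=4 silk=5
After 6 (craft dye): clay=1 dye=8 silk=3
After 7 (craft dye): clay=1 dye=12 silk=1
After 8 (gather 3 silk): clay=1 dye=12 silk=4
After 9 (craft dye): clay=1 dye=16 silk=2
After 10 (craft dye): clay=1 dye=20
After 11 (gather 1 silk): clay=1 dye=20 silk=1
After 12 (consume 1 silk): clay=1 dye=20
After 13 (consume 20 dye): clay=1
After 14 (gather 3 clay): clay=4
After 15 (gather 3 silk): clay=4 silk=3
After 16 (gather 5 silk): clay=4 silk=8

Answer: clay=4 silk=8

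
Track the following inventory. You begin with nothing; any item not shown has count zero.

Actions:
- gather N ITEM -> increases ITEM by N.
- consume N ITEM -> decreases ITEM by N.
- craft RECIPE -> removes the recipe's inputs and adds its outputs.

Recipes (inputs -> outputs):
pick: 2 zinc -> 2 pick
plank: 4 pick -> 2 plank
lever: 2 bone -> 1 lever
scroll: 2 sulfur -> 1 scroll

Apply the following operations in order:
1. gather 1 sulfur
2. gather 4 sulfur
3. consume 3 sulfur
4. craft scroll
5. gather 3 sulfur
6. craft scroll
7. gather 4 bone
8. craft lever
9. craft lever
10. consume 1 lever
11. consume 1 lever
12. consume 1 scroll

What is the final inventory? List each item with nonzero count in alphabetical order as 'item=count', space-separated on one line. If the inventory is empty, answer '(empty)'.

Answer: scroll=1 sulfur=1

Derivation:
After 1 (gather 1 sulfur): sulfur=1
After 2 (gather 4 sulfur): sulfur=5
After 3 (consume 3 sulfur): sulfur=2
After 4 (craft scroll): scroll=1
After 5 (gather 3 sulfur): scroll=1 sulfur=3
After 6 (craft scroll): scroll=2 sulfur=1
After 7 (gather 4 bone): bone=4 scroll=2 sulfur=1
After 8 (craft lever): bone=2 lever=1 scroll=2 sulfur=1
After 9 (craft lever): lever=2 scroll=2 sulfur=1
After 10 (consume 1 lever): lever=1 scroll=2 sulfur=1
After 11 (consume 1 lever): scroll=2 sulfur=1
After 12 (consume 1 scroll): scroll=1 sulfur=1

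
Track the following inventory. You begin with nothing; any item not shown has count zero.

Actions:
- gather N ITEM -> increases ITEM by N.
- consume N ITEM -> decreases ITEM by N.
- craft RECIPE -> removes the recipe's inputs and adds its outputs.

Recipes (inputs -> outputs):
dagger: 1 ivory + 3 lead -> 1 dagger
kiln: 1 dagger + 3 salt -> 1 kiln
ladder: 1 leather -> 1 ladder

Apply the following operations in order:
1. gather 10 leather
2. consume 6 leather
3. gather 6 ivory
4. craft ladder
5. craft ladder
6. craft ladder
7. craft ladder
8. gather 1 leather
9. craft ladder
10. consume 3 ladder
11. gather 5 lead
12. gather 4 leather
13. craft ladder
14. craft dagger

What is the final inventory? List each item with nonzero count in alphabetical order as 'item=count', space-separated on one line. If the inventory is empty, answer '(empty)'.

After 1 (gather 10 leather): leather=10
After 2 (consume 6 leather): leather=4
After 3 (gather 6 ivory): ivory=6 leather=4
After 4 (craft ladder): ivory=6 ladder=1 leather=3
After 5 (craft ladder): ivory=6 ladder=2 leather=2
After 6 (craft ladder): ivory=6 ladder=3 leather=1
After 7 (craft ladder): ivory=6 ladder=4
After 8 (gather 1 leather): ivory=6 ladder=4 leather=1
After 9 (craft ladder): ivory=6 ladder=5
After 10 (consume 3 ladder): ivory=6 ladder=2
After 11 (gather 5 lead): ivory=6 ladder=2 lead=5
After 12 (gather 4 leather): ivory=6 ladder=2 lead=5 leather=4
After 13 (craft ladder): ivory=6 ladder=3 lead=5 leather=3
After 14 (craft dagger): dagger=1 ivory=5 ladder=3 lead=2 leather=3

Answer: dagger=1 ivory=5 ladder=3 lead=2 leather=3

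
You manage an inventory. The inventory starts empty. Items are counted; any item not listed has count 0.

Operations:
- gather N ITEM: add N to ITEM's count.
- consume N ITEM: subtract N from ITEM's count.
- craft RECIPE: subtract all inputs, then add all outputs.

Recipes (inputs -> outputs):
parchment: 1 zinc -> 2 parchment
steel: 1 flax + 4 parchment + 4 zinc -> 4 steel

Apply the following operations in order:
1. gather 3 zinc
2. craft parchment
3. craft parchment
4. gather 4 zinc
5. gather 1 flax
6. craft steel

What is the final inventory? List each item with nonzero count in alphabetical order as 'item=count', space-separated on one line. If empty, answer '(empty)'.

Answer: steel=4 zinc=1

Derivation:
After 1 (gather 3 zinc): zinc=3
After 2 (craft parchment): parchment=2 zinc=2
After 3 (craft parchment): parchment=4 zinc=1
After 4 (gather 4 zinc): parchment=4 zinc=5
After 5 (gather 1 flax): flax=1 parchment=4 zinc=5
After 6 (craft steel): steel=4 zinc=1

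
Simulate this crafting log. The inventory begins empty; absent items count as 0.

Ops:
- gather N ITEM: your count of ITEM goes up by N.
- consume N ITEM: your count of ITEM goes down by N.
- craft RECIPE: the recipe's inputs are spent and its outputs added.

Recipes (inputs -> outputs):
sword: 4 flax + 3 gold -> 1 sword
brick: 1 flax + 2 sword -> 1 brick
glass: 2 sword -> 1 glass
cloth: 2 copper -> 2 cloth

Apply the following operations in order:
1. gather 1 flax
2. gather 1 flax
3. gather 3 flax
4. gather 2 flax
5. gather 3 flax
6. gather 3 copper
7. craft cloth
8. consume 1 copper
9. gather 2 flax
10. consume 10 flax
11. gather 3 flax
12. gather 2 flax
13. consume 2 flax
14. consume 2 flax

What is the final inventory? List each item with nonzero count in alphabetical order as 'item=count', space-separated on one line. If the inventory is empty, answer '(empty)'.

Answer: cloth=2 flax=3

Derivation:
After 1 (gather 1 flax): flax=1
After 2 (gather 1 flax): flax=2
After 3 (gather 3 flax): flax=5
After 4 (gather 2 flax): flax=7
After 5 (gather 3 flax): flax=10
After 6 (gather 3 copper): copper=3 flax=10
After 7 (craft cloth): cloth=2 copper=1 flax=10
After 8 (consume 1 copper): cloth=2 flax=10
After 9 (gather 2 flax): cloth=2 flax=12
After 10 (consume 10 flax): cloth=2 flax=2
After 11 (gather 3 flax): cloth=2 flax=5
After 12 (gather 2 flax): cloth=2 flax=7
After 13 (consume 2 flax): cloth=2 flax=5
After 14 (consume 2 flax): cloth=2 flax=3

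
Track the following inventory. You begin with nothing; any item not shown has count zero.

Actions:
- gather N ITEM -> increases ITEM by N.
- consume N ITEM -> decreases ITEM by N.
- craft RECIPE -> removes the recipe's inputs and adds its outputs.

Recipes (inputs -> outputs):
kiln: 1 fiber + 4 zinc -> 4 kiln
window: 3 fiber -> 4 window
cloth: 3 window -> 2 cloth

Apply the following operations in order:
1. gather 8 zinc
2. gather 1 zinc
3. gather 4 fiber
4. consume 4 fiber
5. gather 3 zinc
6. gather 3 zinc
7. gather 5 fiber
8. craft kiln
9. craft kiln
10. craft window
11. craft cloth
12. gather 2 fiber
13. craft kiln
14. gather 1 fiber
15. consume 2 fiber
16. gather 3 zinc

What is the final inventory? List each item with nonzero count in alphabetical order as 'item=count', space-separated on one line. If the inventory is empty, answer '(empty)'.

Answer: cloth=2 kiln=12 window=1 zinc=6

Derivation:
After 1 (gather 8 zinc): zinc=8
After 2 (gather 1 zinc): zinc=9
After 3 (gather 4 fiber): fiber=4 zinc=9
After 4 (consume 4 fiber): zinc=9
After 5 (gather 3 zinc): zinc=12
After 6 (gather 3 zinc): zinc=15
After 7 (gather 5 fiber): fiber=5 zinc=15
After 8 (craft kiln): fiber=4 kiln=4 zinc=11
After 9 (craft kiln): fiber=3 kiln=8 zinc=7
After 10 (craft window): kiln=8 window=4 zinc=7
After 11 (craft cloth): cloth=2 kiln=8 window=1 zinc=7
After 12 (gather 2 fiber): cloth=2 fiber=2 kiln=8 window=1 zinc=7
After 13 (craft kiln): cloth=2 fiber=1 kiln=12 window=1 zinc=3
After 14 (gather 1 fiber): cloth=2 fiber=2 kiln=12 window=1 zinc=3
After 15 (consume 2 fiber): cloth=2 kiln=12 window=1 zinc=3
After 16 (gather 3 zinc): cloth=2 kiln=12 window=1 zinc=6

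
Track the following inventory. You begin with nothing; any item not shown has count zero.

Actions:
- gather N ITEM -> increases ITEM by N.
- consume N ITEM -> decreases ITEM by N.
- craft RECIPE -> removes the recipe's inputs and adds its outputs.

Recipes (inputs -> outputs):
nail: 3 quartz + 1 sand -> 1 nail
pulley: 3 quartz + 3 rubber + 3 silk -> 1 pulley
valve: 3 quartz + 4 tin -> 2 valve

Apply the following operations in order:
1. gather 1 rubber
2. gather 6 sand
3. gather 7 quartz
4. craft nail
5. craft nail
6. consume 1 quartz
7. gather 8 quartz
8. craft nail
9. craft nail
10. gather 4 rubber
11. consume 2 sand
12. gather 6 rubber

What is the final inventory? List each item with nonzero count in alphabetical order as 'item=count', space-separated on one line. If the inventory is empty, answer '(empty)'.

Answer: nail=4 quartz=2 rubber=11

Derivation:
After 1 (gather 1 rubber): rubber=1
After 2 (gather 6 sand): rubber=1 sand=6
After 3 (gather 7 quartz): quartz=7 rubber=1 sand=6
After 4 (craft nail): nail=1 quartz=4 rubber=1 sand=5
After 5 (craft nail): nail=2 quartz=1 rubber=1 sand=4
After 6 (consume 1 quartz): nail=2 rubber=1 sand=4
After 7 (gather 8 quartz): nail=2 quartz=8 rubber=1 sand=4
After 8 (craft nail): nail=3 quartz=5 rubber=1 sand=3
After 9 (craft nail): nail=4 quartz=2 rubber=1 sand=2
After 10 (gather 4 rubber): nail=4 quartz=2 rubber=5 sand=2
After 11 (consume 2 sand): nail=4 quartz=2 rubber=5
After 12 (gather 6 rubber): nail=4 quartz=2 rubber=11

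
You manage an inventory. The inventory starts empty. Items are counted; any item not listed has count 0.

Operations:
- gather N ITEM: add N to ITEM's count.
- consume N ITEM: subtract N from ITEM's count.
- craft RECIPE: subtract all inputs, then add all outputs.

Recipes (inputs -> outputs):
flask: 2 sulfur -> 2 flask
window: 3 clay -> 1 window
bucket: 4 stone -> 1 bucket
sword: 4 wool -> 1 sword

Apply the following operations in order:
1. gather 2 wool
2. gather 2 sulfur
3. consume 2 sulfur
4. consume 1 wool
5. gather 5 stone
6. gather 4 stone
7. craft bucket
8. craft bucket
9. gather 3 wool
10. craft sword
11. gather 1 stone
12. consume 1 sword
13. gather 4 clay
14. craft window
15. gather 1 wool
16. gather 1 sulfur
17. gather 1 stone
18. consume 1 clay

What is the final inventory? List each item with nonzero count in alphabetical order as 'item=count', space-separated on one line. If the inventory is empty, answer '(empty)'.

After 1 (gather 2 wool): wool=2
After 2 (gather 2 sulfur): sulfur=2 wool=2
After 3 (consume 2 sulfur): wool=2
After 4 (consume 1 wool): wool=1
After 5 (gather 5 stone): stone=5 wool=1
After 6 (gather 4 stone): stone=9 wool=1
After 7 (craft bucket): bucket=1 stone=5 wool=1
After 8 (craft bucket): bucket=2 stone=1 wool=1
After 9 (gather 3 wool): bucket=2 stone=1 wool=4
After 10 (craft sword): bucket=2 stone=1 sword=1
After 11 (gather 1 stone): bucket=2 stone=2 sword=1
After 12 (consume 1 sword): bucket=2 stone=2
After 13 (gather 4 clay): bucket=2 clay=4 stone=2
After 14 (craft window): bucket=2 clay=1 stone=2 window=1
After 15 (gather 1 wool): bucket=2 clay=1 stone=2 window=1 wool=1
After 16 (gather 1 sulfur): bucket=2 clay=1 stone=2 sulfur=1 window=1 wool=1
After 17 (gather 1 stone): bucket=2 clay=1 stone=3 sulfur=1 window=1 wool=1
After 18 (consume 1 clay): bucket=2 stone=3 sulfur=1 window=1 wool=1

Answer: bucket=2 stone=3 sulfur=1 window=1 wool=1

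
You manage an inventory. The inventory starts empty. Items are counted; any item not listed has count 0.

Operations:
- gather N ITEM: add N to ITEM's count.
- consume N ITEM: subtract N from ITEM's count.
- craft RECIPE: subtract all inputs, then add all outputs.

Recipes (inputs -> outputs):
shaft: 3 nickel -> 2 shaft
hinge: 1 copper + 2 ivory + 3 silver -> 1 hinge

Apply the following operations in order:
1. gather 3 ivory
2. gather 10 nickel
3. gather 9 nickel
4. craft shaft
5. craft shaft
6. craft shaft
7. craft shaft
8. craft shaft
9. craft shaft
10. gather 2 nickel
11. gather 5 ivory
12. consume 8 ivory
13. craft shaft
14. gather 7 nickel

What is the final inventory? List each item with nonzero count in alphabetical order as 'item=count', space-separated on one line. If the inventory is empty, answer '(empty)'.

After 1 (gather 3 ivory): ivory=3
After 2 (gather 10 nickel): ivory=3 nickel=10
After 3 (gather 9 nickel): ivory=3 nickel=19
After 4 (craft shaft): ivory=3 nickel=16 shaft=2
After 5 (craft shaft): ivory=3 nickel=13 shaft=4
After 6 (craft shaft): ivory=3 nickel=10 shaft=6
After 7 (craft shaft): ivory=3 nickel=7 shaft=8
After 8 (craft shaft): ivory=3 nickel=4 shaft=10
After 9 (craft shaft): ivory=3 nickel=1 shaft=12
After 10 (gather 2 nickel): ivory=3 nickel=3 shaft=12
After 11 (gather 5 ivory): ivory=8 nickel=3 shaft=12
After 12 (consume 8 ivory): nickel=3 shaft=12
After 13 (craft shaft): shaft=14
After 14 (gather 7 nickel): nickel=7 shaft=14

Answer: nickel=7 shaft=14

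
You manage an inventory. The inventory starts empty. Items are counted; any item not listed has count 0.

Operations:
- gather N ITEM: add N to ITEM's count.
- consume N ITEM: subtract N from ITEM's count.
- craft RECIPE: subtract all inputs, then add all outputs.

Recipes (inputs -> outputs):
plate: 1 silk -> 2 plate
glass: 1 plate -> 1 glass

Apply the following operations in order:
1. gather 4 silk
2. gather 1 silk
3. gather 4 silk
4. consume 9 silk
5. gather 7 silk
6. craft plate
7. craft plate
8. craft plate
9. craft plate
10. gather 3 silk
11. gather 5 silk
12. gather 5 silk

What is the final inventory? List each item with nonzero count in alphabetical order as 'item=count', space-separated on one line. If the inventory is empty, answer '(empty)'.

Answer: plate=8 silk=16

Derivation:
After 1 (gather 4 silk): silk=4
After 2 (gather 1 silk): silk=5
After 3 (gather 4 silk): silk=9
After 4 (consume 9 silk): (empty)
After 5 (gather 7 silk): silk=7
After 6 (craft plate): plate=2 silk=6
After 7 (craft plate): plate=4 silk=5
After 8 (craft plate): plate=6 silk=4
After 9 (craft plate): plate=8 silk=3
After 10 (gather 3 silk): plate=8 silk=6
After 11 (gather 5 silk): plate=8 silk=11
After 12 (gather 5 silk): plate=8 silk=16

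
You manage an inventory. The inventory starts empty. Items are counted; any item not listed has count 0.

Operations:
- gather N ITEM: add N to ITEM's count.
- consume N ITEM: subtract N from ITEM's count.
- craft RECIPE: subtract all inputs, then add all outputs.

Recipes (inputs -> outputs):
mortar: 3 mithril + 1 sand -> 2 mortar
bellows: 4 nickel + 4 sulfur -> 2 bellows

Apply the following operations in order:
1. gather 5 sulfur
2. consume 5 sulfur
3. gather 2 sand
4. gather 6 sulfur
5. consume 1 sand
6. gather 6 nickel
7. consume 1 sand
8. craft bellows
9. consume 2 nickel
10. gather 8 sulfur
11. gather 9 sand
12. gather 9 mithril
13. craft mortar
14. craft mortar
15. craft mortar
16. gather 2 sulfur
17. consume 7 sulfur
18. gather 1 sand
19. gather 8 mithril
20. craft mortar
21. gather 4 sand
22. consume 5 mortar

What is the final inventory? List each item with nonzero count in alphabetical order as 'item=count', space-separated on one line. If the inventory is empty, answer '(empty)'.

Answer: bellows=2 mithril=5 mortar=3 sand=10 sulfur=5

Derivation:
After 1 (gather 5 sulfur): sulfur=5
After 2 (consume 5 sulfur): (empty)
After 3 (gather 2 sand): sand=2
After 4 (gather 6 sulfur): sand=2 sulfur=6
After 5 (consume 1 sand): sand=1 sulfur=6
After 6 (gather 6 nickel): nickel=6 sand=1 sulfur=6
After 7 (consume 1 sand): nickel=6 sulfur=6
After 8 (craft bellows): bellows=2 nickel=2 sulfur=2
After 9 (consume 2 nickel): bellows=2 sulfur=2
After 10 (gather 8 sulfur): bellows=2 sulfur=10
After 11 (gather 9 sand): bellows=2 sand=9 sulfur=10
After 12 (gather 9 mithril): bellows=2 mithril=9 sand=9 sulfur=10
After 13 (craft mortar): bellows=2 mithril=6 mortar=2 sand=8 sulfur=10
After 14 (craft mortar): bellows=2 mithril=3 mortar=4 sand=7 sulfur=10
After 15 (craft mortar): bellows=2 mortar=6 sand=6 sulfur=10
After 16 (gather 2 sulfur): bellows=2 mortar=6 sand=6 sulfur=12
After 17 (consume 7 sulfur): bellows=2 mortar=6 sand=6 sulfur=5
After 18 (gather 1 sand): bellows=2 mortar=6 sand=7 sulfur=5
After 19 (gather 8 mithril): bellows=2 mithril=8 mortar=6 sand=7 sulfur=5
After 20 (craft mortar): bellows=2 mithril=5 mortar=8 sand=6 sulfur=5
After 21 (gather 4 sand): bellows=2 mithril=5 mortar=8 sand=10 sulfur=5
After 22 (consume 5 mortar): bellows=2 mithril=5 mortar=3 sand=10 sulfur=5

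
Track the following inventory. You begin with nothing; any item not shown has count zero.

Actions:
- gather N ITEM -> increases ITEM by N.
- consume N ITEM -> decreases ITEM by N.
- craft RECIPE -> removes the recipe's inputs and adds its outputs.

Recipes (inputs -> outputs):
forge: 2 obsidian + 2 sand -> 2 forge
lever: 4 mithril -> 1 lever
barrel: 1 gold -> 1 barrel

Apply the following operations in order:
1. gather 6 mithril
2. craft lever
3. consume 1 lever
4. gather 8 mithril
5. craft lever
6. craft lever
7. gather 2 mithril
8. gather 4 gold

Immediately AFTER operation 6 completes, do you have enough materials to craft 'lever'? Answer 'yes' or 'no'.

Answer: no

Derivation:
After 1 (gather 6 mithril): mithril=6
After 2 (craft lever): lever=1 mithril=2
After 3 (consume 1 lever): mithril=2
After 4 (gather 8 mithril): mithril=10
After 5 (craft lever): lever=1 mithril=6
After 6 (craft lever): lever=2 mithril=2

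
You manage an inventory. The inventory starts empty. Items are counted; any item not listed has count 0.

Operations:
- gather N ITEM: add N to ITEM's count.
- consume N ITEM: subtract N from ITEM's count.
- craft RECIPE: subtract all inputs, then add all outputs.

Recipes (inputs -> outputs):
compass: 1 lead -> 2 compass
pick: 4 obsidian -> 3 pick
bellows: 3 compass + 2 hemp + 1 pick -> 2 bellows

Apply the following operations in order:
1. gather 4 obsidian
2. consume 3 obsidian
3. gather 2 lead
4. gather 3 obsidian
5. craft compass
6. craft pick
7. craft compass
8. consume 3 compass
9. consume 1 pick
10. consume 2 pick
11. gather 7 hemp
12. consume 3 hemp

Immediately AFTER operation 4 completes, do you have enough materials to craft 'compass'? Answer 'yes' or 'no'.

After 1 (gather 4 obsidian): obsidian=4
After 2 (consume 3 obsidian): obsidian=1
After 3 (gather 2 lead): lead=2 obsidian=1
After 4 (gather 3 obsidian): lead=2 obsidian=4

Answer: yes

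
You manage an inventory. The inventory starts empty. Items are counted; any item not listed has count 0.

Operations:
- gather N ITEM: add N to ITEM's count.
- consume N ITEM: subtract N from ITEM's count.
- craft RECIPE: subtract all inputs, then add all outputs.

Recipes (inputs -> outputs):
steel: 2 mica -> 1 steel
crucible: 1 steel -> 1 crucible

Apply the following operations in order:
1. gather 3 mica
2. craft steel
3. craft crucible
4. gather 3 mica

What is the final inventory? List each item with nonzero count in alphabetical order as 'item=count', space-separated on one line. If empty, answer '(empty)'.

After 1 (gather 3 mica): mica=3
After 2 (craft steel): mica=1 steel=1
After 3 (craft crucible): crucible=1 mica=1
After 4 (gather 3 mica): crucible=1 mica=4

Answer: crucible=1 mica=4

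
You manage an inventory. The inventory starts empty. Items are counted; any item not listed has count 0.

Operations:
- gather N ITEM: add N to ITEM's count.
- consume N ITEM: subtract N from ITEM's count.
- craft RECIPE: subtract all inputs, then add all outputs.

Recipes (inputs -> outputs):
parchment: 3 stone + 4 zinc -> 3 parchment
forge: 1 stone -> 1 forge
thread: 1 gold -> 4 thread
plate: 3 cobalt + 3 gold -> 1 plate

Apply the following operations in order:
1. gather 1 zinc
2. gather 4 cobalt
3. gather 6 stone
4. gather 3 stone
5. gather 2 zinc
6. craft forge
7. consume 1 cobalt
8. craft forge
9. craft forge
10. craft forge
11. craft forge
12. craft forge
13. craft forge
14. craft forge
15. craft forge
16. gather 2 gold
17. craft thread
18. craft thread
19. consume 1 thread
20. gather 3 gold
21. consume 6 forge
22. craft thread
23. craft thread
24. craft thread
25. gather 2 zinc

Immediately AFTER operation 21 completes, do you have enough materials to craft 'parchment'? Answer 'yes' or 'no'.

After 1 (gather 1 zinc): zinc=1
After 2 (gather 4 cobalt): cobalt=4 zinc=1
After 3 (gather 6 stone): cobalt=4 stone=6 zinc=1
After 4 (gather 3 stone): cobalt=4 stone=9 zinc=1
After 5 (gather 2 zinc): cobalt=4 stone=9 zinc=3
After 6 (craft forge): cobalt=4 forge=1 stone=8 zinc=3
After 7 (consume 1 cobalt): cobalt=3 forge=1 stone=8 zinc=3
After 8 (craft forge): cobalt=3 forge=2 stone=7 zinc=3
After 9 (craft forge): cobalt=3 forge=3 stone=6 zinc=3
After 10 (craft forge): cobalt=3 forge=4 stone=5 zinc=3
After 11 (craft forge): cobalt=3 forge=5 stone=4 zinc=3
After 12 (craft forge): cobalt=3 forge=6 stone=3 zinc=3
After 13 (craft forge): cobalt=3 forge=7 stone=2 zinc=3
After 14 (craft forge): cobalt=3 forge=8 stone=1 zinc=3
After 15 (craft forge): cobalt=3 forge=9 zinc=3
After 16 (gather 2 gold): cobalt=3 forge=9 gold=2 zinc=3
After 17 (craft thread): cobalt=3 forge=9 gold=1 thread=4 zinc=3
After 18 (craft thread): cobalt=3 forge=9 thread=8 zinc=3
After 19 (consume 1 thread): cobalt=3 forge=9 thread=7 zinc=3
After 20 (gather 3 gold): cobalt=3 forge=9 gold=3 thread=7 zinc=3
After 21 (consume 6 forge): cobalt=3 forge=3 gold=3 thread=7 zinc=3

Answer: no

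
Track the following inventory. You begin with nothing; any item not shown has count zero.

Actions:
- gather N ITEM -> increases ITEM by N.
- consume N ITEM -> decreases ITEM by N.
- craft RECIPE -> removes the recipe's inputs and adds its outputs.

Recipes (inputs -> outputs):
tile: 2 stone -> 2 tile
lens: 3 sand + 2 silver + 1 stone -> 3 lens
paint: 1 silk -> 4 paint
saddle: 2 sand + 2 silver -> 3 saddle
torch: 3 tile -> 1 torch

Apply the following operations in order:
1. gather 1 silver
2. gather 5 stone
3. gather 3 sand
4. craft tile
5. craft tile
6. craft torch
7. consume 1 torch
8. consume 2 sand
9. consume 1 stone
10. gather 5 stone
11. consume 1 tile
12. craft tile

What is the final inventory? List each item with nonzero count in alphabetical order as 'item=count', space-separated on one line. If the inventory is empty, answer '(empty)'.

After 1 (gather 1 silver): silver=1
After 2 (gather 5 stone): silver=1 stone=5
After 3 (gather 3 sand): sand=3 silver=1 stone=5
After 4 (craft tile): sand=3 silver=1 stone=3 tile=2
After 5 (craft tile): sand=3 silver=1 stone=1 tile=4
After 6 (craft torch): sand=3 silver=1 stone=1 tile=1 torch=1
After 7 (consume 1 torch): sand=3 silver=1 stone=1 tile=1
After 8 (consume 2 sand): sand=1 silver=1 stone=1 tile=1
After 9 (consume 1 stone): sand=1 silver=1 tile=1
After 10 (gather 5 stone): sand=1 silver=1 stone=5 tile=1
After 11 (consume 1 tile): sand=1 silver=1 stone=5
After 12 (craft tile): sand=1 silver=1 stone=3 tile=2

Answer: sand=1 silver=1 stone=3 tile=2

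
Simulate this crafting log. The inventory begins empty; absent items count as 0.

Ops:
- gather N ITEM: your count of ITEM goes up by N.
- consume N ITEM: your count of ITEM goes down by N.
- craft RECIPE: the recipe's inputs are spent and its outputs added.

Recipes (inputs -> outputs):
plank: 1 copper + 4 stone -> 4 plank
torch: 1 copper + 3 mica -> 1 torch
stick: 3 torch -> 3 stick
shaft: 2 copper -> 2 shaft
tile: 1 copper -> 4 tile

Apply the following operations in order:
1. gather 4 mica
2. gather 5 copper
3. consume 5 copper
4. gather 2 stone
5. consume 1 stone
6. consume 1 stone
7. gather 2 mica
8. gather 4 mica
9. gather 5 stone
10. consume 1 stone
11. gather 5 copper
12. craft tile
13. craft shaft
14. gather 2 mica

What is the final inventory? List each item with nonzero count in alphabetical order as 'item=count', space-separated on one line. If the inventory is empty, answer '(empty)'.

After 1 (gather 4 mica): mica=4
After 2 (gather 5 copper): copper=5 mica=4
After 3 (consume 5 copper): mica=4
After 4 (gather 2 stone): mica=4 stone=2
After 5 (consume 1 stone): mica=4 stone=1
After 6 (consume 1 stone): mica=4
After 7 (gather 2 mica): mica=6
After 8 (gather 4 mica): mica=10
After 9 (gather 5 stone): mica=10 stone=5
After 10 (consume 1 stone): mica=10 stone=4
After 11 (gather 5 copper): copper=5 mica=10 stone=4
After 12 (craft tile): copper=4 mica=10 stone=4 tile=4
After 13 (craft shaft): copper=2 mica=10 shaft=2 stone=4 tile=4
After 14 (gather 2 mica): copper=2 mica=12 shaft=2 stone=4 tile=4

Answer: copper=2 mica=12 shaft=2 stone=4 tile=4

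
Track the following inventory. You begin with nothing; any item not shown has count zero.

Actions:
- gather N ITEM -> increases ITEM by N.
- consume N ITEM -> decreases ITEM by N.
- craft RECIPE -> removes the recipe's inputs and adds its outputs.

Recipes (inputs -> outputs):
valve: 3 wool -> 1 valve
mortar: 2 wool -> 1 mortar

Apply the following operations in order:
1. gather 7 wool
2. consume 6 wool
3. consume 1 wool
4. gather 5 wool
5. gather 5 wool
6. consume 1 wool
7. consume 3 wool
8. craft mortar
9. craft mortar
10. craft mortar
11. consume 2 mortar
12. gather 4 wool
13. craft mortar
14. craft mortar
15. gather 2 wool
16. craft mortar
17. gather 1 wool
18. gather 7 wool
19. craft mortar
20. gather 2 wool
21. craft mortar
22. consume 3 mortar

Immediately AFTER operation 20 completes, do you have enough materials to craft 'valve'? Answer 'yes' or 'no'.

Answer: yes

Derivation:
After 1 (gather 7 wool): wool=7
After 2 (consume 6 wool): wool=1
After 3 (consume 1 wool): (empty)
After 4 (gather 5 wool): wool=5
After 5 (gather 5 wool): wool=10
After 6 (consume 1 wool): wool=9
After 7 (consume 3 wool): wool=6
After 8 (craft mortar): mortar=1 wool=4
After 9 (craft mortar): mortar=2 wool=2
After 10 (craft mortar): mortar=3
After 11 (consume 2 mortar): mortar=1
After 12 (gather 4 wool): mortar=1 wool=4
After 13 (craft mortar): mortar=2 wool=2
After 14 (craft mortar): mortar=3
After 15 (gather 2 wool): mortar=3 wool=2
After 16 (craft mortar): mortar=4
After 17 (gather 1 wool): mortar=4 wool=1
After 18 (gather 7 wool): mortar=4 wool=8
After 19 (craft mortar): mortar=5 wool=6
After 20 (gather 2 wool): mortar=5 wool=8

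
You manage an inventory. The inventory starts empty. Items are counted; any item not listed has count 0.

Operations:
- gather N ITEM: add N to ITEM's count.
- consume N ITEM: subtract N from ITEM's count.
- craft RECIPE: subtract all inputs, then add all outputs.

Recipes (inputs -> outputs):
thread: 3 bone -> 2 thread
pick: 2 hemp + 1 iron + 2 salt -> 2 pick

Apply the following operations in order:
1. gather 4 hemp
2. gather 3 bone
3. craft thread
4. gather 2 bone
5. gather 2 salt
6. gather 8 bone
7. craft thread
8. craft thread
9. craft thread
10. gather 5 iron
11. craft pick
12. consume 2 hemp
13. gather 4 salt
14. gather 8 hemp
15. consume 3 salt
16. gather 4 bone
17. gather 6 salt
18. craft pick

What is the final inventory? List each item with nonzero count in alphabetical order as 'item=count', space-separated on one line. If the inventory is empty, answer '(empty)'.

After 1 (gather 4 hemp): hemp=4
After 2 (gather 3 bone): bone=3 hemp=4
After 3 (craft thread): hemp=4 thread=2
After 4 (gather 2 bone): bone=2 hemp=4 thread=2
After 5 (gather 2 salt): bone=2 hemp=4 salt=2 thread=2
After 6 (gather 8 bone): bone=10 hemp=4 salt=2 thread=2
After 7 (craft thread): bone=7 hemp=4 salt=2 thread=4
After 8 (craft thread): bone=4 hemp=4 salt=2 thread=6
After 9 (craft thread): bone=1 hemp=4 salt=2 thread=8
After 10 (gather 5 iron): bone=1 hemp=4 iron=5 salt=2 thread=8
After 11 (craft pick): bone=1 hemp=2 iron=4 pick=2 thread=8
After 12 (consume 2 hemp): bone=1 iron=4 pick=2 thread=8
After 13 (gather 4 salt): bone=1 iron=4 pick=2 salt=4 thread=8
After 14 (gather 8 hemp): bone=1 hemp=8 iron=4 pick=2 salt=4 thread=8
After 15 (consume 3 salt): bone=1 hemp=8 iron=4 pick=2 salt=1 thread=8
After 16 (gather 4 bone): bone=5 hemp=8 iron=4 pick=2 salt=1 thread=8
After 17 (gather 6 salt): bone=5 hemp=8 iron=4 pick=2 salt=7 thread=8
After 18 (craft pick): bone=5 hemp=6 iron=3 pick=4 salt=5 thread=8

Answer: bone=5 hemp=6 iron=3 pick=4 salt=5 thread=8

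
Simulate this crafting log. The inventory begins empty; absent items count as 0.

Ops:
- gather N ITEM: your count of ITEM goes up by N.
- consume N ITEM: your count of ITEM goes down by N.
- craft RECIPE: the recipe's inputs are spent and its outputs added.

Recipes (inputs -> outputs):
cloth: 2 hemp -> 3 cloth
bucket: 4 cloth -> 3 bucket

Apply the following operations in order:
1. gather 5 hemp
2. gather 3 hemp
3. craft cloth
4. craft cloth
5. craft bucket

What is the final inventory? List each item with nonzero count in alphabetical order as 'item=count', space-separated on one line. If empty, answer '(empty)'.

Answer: bucket=3 cloth=2 hemp=4

Derivation:
After 1 (gather 5 hemp): hemp=5
After 2 (gather 3 hemp): hemp=8
After 3 (craft cloth): cloth=3 hemp=6
After 4 (craft cloth): cloth=6 hemp=4
After 5 (craft bucket): bucket=3 cloth=2 hemp=4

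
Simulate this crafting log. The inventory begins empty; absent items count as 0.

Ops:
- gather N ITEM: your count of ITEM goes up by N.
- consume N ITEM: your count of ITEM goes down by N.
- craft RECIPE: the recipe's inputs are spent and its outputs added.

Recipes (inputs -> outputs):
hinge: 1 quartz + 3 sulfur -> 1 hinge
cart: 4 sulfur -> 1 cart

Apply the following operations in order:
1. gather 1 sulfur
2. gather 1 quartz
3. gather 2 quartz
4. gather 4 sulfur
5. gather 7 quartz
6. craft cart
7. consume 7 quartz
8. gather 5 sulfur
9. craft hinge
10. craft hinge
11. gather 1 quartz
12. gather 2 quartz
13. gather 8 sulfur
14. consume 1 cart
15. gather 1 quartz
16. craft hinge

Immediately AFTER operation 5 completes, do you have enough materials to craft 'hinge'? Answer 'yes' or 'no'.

After 1 (gather 1 sulfur): sulfur=1
After 2 (gather 1 quartz): quartz=1 sulfur=1
After 3 (gather 2 quartz): quartz=3 sulfur=1
After 4 (gather 4 sulfur): quartz=3 sulfur=5
After 5 (gather 7 quartz): quartz=10 sulfur=5

Answer: yes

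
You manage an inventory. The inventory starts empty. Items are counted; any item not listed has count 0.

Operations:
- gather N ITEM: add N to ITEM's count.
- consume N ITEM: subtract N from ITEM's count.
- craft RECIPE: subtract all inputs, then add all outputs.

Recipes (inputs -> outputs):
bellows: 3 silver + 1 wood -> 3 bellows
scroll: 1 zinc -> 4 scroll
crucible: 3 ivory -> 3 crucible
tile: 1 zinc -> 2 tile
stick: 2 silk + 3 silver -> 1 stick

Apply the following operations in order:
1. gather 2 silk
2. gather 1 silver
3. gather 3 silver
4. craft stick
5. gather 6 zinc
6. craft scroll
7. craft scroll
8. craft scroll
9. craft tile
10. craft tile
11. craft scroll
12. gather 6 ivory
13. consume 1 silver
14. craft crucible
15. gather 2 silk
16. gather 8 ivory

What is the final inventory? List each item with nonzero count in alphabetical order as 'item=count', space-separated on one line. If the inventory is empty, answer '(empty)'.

After 1 (gather 2 silk): silk=2
After 2 (gather 1 silver): silk=2 silver=1
After 3 (gather 3 silver): silk=2 silver=4
After 4 (craft stick): silver=1 stick=1
After 5 (gather 6 zinc): silver=1 stick=1 zinc=6
After 6 (craft scroll): scroll=4 silver=1 stick=1 zinc=5
After 7 (craft scroll): scroll=8 silver=1 stick=1 zinc=4
After 8 (craft scroll): scroll=12 silver=1 stick=1 zinc=3
After 9 (craft tile): scroll=12 silver=1 stick=1 tile=2 zinc=2
After 10 (craft tile): scroll=12 silver=1 stick=1 tile=4 zinc=1
After 11 (craft scroll): scroll=16 silver=1 stick=1 tile=4
After 12 (gather 6 ivory): ivory=6 scroll=16 silver=1 stick=1 tile=4
After 13 (consume 1 silver): ivory=6 scroll=16 stick=1 tile=4
After 14 (craft crucible): crucible=3 ivory=3 scroll=16 stick=1 tile=4
After 15 (gather 2 silk): crucible=3 ivory=3 scroll=16 silk=2 stick=1 tile=4
After 16 (gather 8 ivory): crucible=3 ivory=11 scroll=16 silk=2 stick=1 tile=4

Answer: crucible=3 ivory=11 scroll=16 silk=2 stick=1 tile=4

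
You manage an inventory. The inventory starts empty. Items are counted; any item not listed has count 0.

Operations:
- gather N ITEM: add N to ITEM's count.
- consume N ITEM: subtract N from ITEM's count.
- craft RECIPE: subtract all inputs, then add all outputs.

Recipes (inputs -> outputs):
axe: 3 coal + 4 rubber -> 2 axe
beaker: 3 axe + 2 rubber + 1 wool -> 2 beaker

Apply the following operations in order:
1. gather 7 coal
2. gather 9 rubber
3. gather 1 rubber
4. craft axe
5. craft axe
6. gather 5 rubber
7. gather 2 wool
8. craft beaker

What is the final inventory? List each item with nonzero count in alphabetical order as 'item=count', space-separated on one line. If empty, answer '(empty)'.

Answer: axe=1 beaker=2 coal=1 rubber=5 wool=1

Derivation:
After 1 (gather 7 coal): coal=7
After 2 (gather 9 rubber): coal=7 rubber=9
After 3 (gather 1 rubber): coal=7 rubber=10
After 4 (craft axe): axe=2 coal=4 rubber=6
After 5 (craft axe): axe=4 coal=1 rubber=2
After 6 (gather 5 rubber): axe=4 coal=1 rubber=7
After 7 (gather 2 wool): axe=4 coal=1 rubber=7 wool=2
After 8 (craft beaker): axe=1 beaker=2 coal=1 rubber=5 wool=1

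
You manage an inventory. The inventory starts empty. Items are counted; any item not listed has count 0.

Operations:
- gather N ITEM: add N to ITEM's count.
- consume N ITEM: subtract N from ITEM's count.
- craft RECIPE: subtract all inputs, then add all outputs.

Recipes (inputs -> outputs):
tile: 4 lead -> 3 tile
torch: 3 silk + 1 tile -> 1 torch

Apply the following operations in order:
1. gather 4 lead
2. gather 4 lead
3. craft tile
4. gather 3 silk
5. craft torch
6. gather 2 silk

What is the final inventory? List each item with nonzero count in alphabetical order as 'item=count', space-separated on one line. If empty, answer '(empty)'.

After 1 (gather 4 lead): lead=4
After 2 (gather 4 lead): lead=8
After 3 (craft tile): lead=4 tile=3
After 4 (gather 3 silk): lead=4 silk=3 tile=3
After 5 (craft torch): lead=4 tile=2 torch=1
After 6 (gather 2 silk): lead=4 silk=2 tile=2 torch=1

Answer: lead=4 silk=2 tile=2 torch=1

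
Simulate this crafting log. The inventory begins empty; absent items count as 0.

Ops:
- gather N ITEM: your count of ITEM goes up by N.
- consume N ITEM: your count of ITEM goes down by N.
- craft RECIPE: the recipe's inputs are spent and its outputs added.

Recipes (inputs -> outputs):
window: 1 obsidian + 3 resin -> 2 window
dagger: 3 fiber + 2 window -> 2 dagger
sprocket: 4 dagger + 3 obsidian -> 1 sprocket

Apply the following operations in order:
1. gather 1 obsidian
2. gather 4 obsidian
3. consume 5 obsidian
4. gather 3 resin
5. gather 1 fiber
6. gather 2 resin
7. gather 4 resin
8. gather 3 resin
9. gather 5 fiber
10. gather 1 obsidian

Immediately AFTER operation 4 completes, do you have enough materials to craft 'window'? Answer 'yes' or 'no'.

Answer: no

Derivation:
After 1 (gather 1 obsidian): obsidian=1
After 2 (gather 4 obsidian): obsidian=5
After 3 (consume 5 obsidian): (empty)
After 4 (gather 3 resin): resin=3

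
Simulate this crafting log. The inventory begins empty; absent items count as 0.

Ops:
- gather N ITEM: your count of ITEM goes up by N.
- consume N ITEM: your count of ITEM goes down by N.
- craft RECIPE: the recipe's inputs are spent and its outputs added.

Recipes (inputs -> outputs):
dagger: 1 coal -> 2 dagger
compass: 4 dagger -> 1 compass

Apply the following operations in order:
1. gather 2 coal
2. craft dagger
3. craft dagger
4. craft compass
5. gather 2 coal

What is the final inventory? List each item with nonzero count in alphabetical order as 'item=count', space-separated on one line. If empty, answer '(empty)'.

Answer: coal=2 compass=1

Derivation:
After 1 (gather 2 coal): coal=2
After 2 (craft dagger): coal=1 dagger=2
After 3 (craft dagger): dagger=4
After 4 (craft compass): compass=1
After 5 (gather 2 coal): coal=2 compass=1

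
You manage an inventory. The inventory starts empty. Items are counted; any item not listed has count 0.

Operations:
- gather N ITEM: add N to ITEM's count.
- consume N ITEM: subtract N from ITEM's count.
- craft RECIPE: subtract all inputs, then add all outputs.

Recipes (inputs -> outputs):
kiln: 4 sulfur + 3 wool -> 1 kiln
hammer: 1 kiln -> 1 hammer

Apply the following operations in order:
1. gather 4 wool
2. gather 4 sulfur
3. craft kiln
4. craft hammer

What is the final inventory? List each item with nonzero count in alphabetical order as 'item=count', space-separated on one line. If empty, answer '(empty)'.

Answer: hammer=1 wool=1

Derivation:
After 1 (gather 4 wool): wool=4
After 2 (gather 4 sulfur): sulfur=4 wool=4
After 3 (craft kiln): kiln=1 wool=1
After 4 (craft hammer): hammer=1 wool=1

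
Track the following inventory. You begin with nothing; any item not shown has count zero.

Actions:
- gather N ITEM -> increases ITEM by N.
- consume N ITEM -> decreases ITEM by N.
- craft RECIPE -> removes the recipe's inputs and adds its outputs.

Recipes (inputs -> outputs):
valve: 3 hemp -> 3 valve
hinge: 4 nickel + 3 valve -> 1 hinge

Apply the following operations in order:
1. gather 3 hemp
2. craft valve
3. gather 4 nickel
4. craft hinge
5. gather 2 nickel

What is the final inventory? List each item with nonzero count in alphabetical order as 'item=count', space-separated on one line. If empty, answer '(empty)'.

After 1 (gather 3 hemp): hemp=3
After 2 (craft valve): valve=3
After 3 (gather 4 nickel): nickel=4 valve=3
After 4 (craft hinge): hinge=1
After 5 (gather 2 nickel): hinge=1 nickel=2

Answer: hinge=1 nickel=2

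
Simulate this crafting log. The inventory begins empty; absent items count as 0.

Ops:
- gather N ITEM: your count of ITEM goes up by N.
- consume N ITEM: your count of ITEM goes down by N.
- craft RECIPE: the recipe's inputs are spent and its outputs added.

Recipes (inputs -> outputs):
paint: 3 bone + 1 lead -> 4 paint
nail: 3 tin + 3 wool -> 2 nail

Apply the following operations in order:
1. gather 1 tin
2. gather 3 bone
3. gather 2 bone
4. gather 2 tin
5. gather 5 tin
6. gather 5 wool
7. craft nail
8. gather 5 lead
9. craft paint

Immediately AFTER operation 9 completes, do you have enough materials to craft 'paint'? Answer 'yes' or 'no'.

Answer: no

Derivation:
After 1 (gather 1 tin): tin=1
After 2 (gather 3 bone): bone=3 tin=1
After 3 (gather 2 bone): bone=5 tin=1
After 4 (gather 2 tin): bone=5 tin=3
After 5 (gather 5 tin): bone=5 tin=8
After 6 (gather 5 wool): bone=5 tin=8 wool=5
After 7 (craft nail): bone=5 nail=2 tin=5 wool=2
After 8 (gather 5 lead): bone=5 lead=5 nail=2 tin=5 wool=2
After 9 (craft paint): bone=2 lead=4 nail=2 paint=4 tin=5 wool=2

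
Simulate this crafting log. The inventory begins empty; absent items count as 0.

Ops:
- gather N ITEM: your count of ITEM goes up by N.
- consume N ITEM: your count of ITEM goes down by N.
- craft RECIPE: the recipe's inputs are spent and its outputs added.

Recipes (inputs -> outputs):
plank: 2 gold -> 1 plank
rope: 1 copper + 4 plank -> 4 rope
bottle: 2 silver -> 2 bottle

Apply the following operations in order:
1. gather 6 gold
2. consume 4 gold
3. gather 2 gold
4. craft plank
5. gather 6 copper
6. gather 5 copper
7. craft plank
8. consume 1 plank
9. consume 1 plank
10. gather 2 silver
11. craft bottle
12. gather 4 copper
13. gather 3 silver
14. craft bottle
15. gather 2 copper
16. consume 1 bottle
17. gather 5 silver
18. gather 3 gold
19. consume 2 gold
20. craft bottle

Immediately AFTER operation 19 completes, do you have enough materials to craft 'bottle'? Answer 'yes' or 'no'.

After 1 (gather 6 gold): gold=6
After 2 (consume 4 gold): gold=2
After 3 (gather 2 gold): gold=4
After 4 (craft plank): gold=2 plank=1
After 5 (gather 6 copper): copper=6 gold=2 plank=1
After 6 (gather 5 copper): copper=11 gold=2 plank=1
After 7 (craft plank): copper=11 plank=2
After 8 (consume 1 plank): copper=11 plank=1
After 9 (consume 1 plank): copper=11
After 10 (gather 2 silver): copper=11 silver=2
After 11 (craft bottle): bottle=2 copper=11
After 12 (gather 4 copper): bottle=2 copper=15
After 13 (gather 3 silver): bottle=2 copper=15 silver=3
After 14 (craft bottle): bottle=4 copper=15 silver=1
After 15 (gather 2 copper): bottle=4 copper=17 silver=1
After 16 (consume 1 bottle): bottle=3 copper=17 silver=1
After 17 (gather 5 silver): bottle=3 copper=17 silver=6
After 18 (gather 3 gold): bottle=3 copper=17 gold=3 silver=6
After 19 (consume 2 gold): bottle=3 copper=17 gold=1 silver=6

Answer: yes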